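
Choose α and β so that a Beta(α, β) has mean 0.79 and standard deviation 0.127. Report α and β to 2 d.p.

Variance = 0.127² = 0.016129. The moment-matching identity α+β = μ(1−μ)/Var − 1 gives
α+β = 0.1659/0.016129 − 1 = 9.2858, so α = μ·9.2858 = 7.34 and β = (1−μ)·9.2858 = 1.95.

α = 7.34, β = 1.95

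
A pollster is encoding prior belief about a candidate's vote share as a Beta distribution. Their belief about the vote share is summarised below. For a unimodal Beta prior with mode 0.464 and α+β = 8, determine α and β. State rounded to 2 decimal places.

α = 3.78, β = 4.22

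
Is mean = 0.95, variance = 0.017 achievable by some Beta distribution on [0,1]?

Yes

For any Beta, Var(X) < E[X]·(1−E[X]).
Here μ(1−μ) = 0.95×0.05 = 0.0475, and 0.017 < 0.0475.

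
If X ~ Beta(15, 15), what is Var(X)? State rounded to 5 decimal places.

0.00806

α+β = 30 and αβ = 225, so Var = αβ/[(α+β)²(α+β+1)] = 225/27900 = 0.00806.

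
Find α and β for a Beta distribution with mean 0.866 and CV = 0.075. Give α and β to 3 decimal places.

α = 22.956, β = 3.552

σ = CV·μ = 0.075×0.866 = 0.06495, so σ² = 0.004219.
s+1 = μ(1−μ)/σ² = 0.116044/0.004219 = 27.5083, so s = α+β = 26.5083.
α = μs = 22.956, β = (1−μ)s = 3.552.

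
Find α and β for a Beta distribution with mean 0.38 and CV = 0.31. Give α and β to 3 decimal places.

α = 6.072, β = 9.906

Var = (CV·μ)² = (0.31×0.38)² = 0.013877.
α+β = μ(1−μ)/Var − 1 = 0.2356/0.013877 − 1 = 15.9779.
Thus α = 0.38·15.9779 = 6.072 and β = 0.62·15.9779 = 9.906.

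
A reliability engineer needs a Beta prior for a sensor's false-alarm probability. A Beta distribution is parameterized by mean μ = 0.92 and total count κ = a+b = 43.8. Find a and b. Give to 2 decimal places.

Split κ in proportion μ : (1−μ): a = 0.92·43.8 = 40.30, b = 43.8 − 40.30 = 3.50.

a = 40.30, b = 3.50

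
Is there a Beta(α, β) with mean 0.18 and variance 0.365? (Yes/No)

For any Beta, Var(X) < E[X]·(1−E[X]).
Here μ(1−μ) = 0.18×0.82 = 0.1476, and 0.365 ≥ 0.1476.

No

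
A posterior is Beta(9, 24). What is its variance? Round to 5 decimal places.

0.00583

Var = αβ/[(α+β)²(α+β+1)] = (9×24)/(33²×34) = 216/37026 = 0.00583.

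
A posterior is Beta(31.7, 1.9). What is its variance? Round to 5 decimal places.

0.00154

Var = αβ/[(α+β)²(α+β+1)] = (31.7×1.9)/(33.6²×34.6) = 60.23/39062.016 = 0.00154.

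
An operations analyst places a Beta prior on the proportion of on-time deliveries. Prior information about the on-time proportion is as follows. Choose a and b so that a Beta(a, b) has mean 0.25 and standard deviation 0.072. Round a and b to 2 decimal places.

σ² = 0.072² = 0.005184.
With s = a+b, Var = μ(1−μ)/(s+1), so s+1 = (0.25×0.75)/0.005184 = 36.1690 and s = 35.1690.
a = μs = 8.79, b = (1−μ)s = 26.38.

a = 8.79, b = 26.38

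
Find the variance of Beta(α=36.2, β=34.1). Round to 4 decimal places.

0.0035

μ = 36.2/70.3 = 0.514936; Var = μ(1−μ)/(α+β+1) = 0.2497769/71.3 = 0.0035.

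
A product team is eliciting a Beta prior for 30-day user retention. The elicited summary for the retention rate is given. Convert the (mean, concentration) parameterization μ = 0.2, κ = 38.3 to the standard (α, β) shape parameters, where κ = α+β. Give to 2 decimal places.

Split κ in proportion μ : (1−μ): α = 0.2·38.3 = 7.66, β = 38.3 − 7.66 = 30.64.

α = 7.66, β = 30.64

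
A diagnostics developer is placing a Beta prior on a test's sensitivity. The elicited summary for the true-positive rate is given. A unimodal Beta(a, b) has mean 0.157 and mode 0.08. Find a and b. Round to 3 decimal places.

a = 1.713, b = 9.196

With s = a+b: μ = a/s and mode = (a−1)/(s−2). Eliminating a = μs,
μs − 1 = m(s−2) ⇒ s(μ−m) = 1−2m ⇒ s = 0.84/0.077 = 10.9091.
So a = μs = 1.713, b = (1−μ)s = 9.196.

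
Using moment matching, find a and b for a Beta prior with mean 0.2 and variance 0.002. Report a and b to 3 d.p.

a = 15.800, b = 63.200

By moment matching, a+b = μ(1−μ)/σ² − 1 = (0.2·0.8)/0.002 − 1 = 80.0000 − 1 = 79.0000.
Since a/(a+b) = μ, a = 0.2·79.0000 = 15.800 and b = 0.8·79.0000 = 63.200.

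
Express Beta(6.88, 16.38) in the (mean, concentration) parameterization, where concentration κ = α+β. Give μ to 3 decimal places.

μ = 0.296, κ = 23.26

κ = α+β = 6.88+16.38 = 23.26; μ = α/κ = 6.88/23.26 = 0.296.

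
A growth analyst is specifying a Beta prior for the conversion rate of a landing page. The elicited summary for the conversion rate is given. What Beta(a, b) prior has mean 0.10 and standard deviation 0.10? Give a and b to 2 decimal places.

a = 0.80, b = 7.20

σ² = 0.10² = 0.0100.
With s = a+b, Var = μ(1−μ)/(s+1), so s+1 = (0.10×0.90)/0.0100 = 9.0000 and s = 8.0000.
a = μs = 0.80, b = (1−μ)s = 7.20.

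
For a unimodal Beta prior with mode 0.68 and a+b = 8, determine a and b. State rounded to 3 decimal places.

a = 5.080, b = 2.920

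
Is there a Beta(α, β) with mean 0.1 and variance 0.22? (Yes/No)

A Beta with mean μ has variance μ(1−μ)/(α+β+1) < μ(1−μ).
Here μ(1−μ) = 0.1×0.9 = 0.09, and 0.22 ≥ 0.09.

No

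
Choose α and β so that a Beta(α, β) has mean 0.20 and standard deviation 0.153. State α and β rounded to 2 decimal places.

α = 1.17, β = 4.67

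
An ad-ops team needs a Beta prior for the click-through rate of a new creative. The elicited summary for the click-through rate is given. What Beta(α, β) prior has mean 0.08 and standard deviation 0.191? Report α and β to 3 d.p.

Variance = 0.191² = 0.036481. The moment-matching identity α+β = μ(1−μ)/Var − 1 gives
α+β = 0.0736/0.036481 − 1 = 1.0175, so α = μ·1.0175 = 0.081 and β = (1−μ)·1.0175 = 0.936.

α = 0.081, β = 0.936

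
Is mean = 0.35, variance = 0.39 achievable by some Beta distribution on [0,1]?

A Beta with mean μ has variance μ(1−μ)/(α+β+1) < μ(1−μ).
Here μ(1−μ) = 0.35×0.65 = 0.2275, and 0.39 ≥ 0.2275.

No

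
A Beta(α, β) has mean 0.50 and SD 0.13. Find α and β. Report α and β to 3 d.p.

α = 6.896, β = 6.896

Variance = 0.13² = 0.0169. The moment-matching identity α+β = μ(1−μ)/Var − 1 gives
α+β = 0.2500/0.0169 − 1 = 13.7929, so α = μ·13.7929 = 6.896 and β = (1−μ)·13.7929 = 6.896.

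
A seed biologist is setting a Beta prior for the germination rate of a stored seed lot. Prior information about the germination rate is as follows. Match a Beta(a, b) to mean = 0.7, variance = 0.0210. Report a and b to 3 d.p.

Let s = a+b. The Beta variance is μ(1−μ)/(s+1).
So s+1 = μ(1−μ)/σ² = (0.7×0.3)/0.0210 = 0.21/0.0210 = 10.0000, giving s = 9.0000.
Then a = μs = 0.7×9.0000 = 6.300 and b = (1−μ)s = 0.3×9.0000 = 2.700.

a = 6.300, b = 2.700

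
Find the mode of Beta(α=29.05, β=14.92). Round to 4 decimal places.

0.6683

The density x^(α−1)(1−x)^(β−1) is maximised at (α−1)/(α+β−2) = 28.05/41.97 = 0.6683.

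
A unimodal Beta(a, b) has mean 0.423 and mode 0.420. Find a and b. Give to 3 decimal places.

With s = a+b: μ = a/s and mode = (a−1)/(s−2). Eliminating a = μs,
μs − 1 = m(s−2) ⇒ s(μ−m) = 1−2m ⇒ s = 0.160/0.003 = 53.3333.
So a = μs = 22.560, b = (1−μ)s = 30.773.

a = 22.560, b = 30.773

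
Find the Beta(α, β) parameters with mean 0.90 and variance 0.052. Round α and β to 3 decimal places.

By moment matching, α+β = μ(1−μ)/σ² − 1 = (0.90·0.10)/0.052 − 1 = 1.7308 − 1 = 0.7308.
Since α/(α+β) = μ, α = 0.90·0.7308 = 0.658 and β = 0.10·0.7308 = 0.073.

α = 0.658, β = 0.073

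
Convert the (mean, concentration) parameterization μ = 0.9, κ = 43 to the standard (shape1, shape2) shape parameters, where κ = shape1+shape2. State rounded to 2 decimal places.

shape1 = 38.70, shape2 = 4.30

Split κ in proportion μ : (1−μ): shape1 = 0.9·43 = 38.70, shape2 = 43 − 38.70 = 4.30.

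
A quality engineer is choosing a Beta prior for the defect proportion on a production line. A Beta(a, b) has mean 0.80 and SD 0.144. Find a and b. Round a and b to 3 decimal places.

Variance = 0.144² = 0.020736. The moment-matching identity a+b = μ(1−μ)/Var − 1 gives
a+b = 0.1600/0.020736 − 1 = 6.7160, so a = μ·6.7160 = 5.373 and b = (1−μ)·6.7160 = 1.343.

a = 5.373, b = 1.343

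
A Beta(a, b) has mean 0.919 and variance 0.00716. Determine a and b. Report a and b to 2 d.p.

Write ν = a+b; then a = μν and Var = μ(1−μ)/(ν+1).
ν = μ(1−μ)/Var − 1 = 0.074439/0.00716 − 1 = 9.3965.
a = 0.919·9.3965 = 8.64, b = 0.081·9.3965 = 0.76.

a = 8.64, b = 0.76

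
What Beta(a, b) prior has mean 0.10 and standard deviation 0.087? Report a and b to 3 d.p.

a = 1.089, b = 9.802

First σ² = 0.007569. Setting a = μn, b = (1−μ)n with n = a+b,
μ(1−μ)/(n+1) = 0.007569 ⇒ n+1 = 0.0900/0.007569 = 11.8906 ⇒ n = 10.8906.
Hence a = 0.10×10.8906 = 1.089, b = 0.90×10.8906 = 9.802.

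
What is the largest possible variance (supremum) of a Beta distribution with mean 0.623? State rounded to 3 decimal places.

0.235

Var = μ(1−μ)/(α+β+1), which approaches μ(1−μ) as α+β → 0.
So the supremum is μ(1−μ) = 0.623×0.377 = 0.235.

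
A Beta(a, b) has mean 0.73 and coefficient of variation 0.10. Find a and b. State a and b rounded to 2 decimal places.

a = 26.27, b = 9.72

σ = CV·μ = 0.10×0.73 = 0.07300, so σ² = 0.005329.
s+1 = μ(1−μ)/σ² = 0.1971/0.005329 = 36.9863, so s = a+b = 35.9863.
a = μs = 26.27, b = (1−μ)s = 9.72.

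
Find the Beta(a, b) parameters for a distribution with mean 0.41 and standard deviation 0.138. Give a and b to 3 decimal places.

Variance = 0.138² = 0.019044. The moment-matching identity a+b = μ(1−μ)/Var − 1 gives
a+b = 0.2419/0.019044 − 1 = 11.7022, so a = μ·11.7022 = 4.798 and b = (1−μ)·11.7022 = 6.904.

a = 4.798, b = 6.904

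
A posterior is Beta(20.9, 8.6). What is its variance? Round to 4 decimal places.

0.0068

α+β = 29.5 and αβ = 179.74, so Var = αβ/[(α+β)²(α+β+1)] = 179.74/26542.625 = 0.0068.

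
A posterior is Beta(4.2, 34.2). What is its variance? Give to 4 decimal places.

α+β = 38.4 and αβ = 143.64, so Var = αβ/[(α+β)²(α+β+1)] = 143.64/58097.664 = 0.0025.

0.0025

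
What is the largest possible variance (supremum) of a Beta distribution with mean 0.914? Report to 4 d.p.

Var = μ(1−μ)/(α+β+1), which approaches μ(1−μ) as α+β → 0.
So the supremum is μ(1−μ) = 0.914×0.086 = 0.0786.

0.0786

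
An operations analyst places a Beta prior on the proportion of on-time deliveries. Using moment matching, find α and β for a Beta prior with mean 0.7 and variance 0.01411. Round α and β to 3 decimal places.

α = 9.718, β = 4.165

Let s = α+β. The Beta variance is μ(1−μ)/(s+1).
So s+1 = μ(1−μ)/σ² = (0.7×0.3)/0.01411 = 0.21/0.01411 = 14.8831, giving s = 13.8831.
Then α = μs = 0.7×13.8831 = 9.718 and β = (1−μ)s = 0.3×13.8831 = 4.165.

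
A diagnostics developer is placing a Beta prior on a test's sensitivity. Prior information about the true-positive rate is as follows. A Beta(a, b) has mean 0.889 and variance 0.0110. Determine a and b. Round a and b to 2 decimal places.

a = 7.09, b = 0.88

Let s = a+b. The Beta variance is μ(1−μ)/(s+1).
So s+1 = μ(1−μ)/σ² = (0.889×0.111)/0.0110 = 0.098679/0.0110 = 8.9708, giving s = 7.9708.
Then a = μs = 0.889×7.9708 = 7.09 and b = (1−μ)s = 0.111×7.9708 = 0.88.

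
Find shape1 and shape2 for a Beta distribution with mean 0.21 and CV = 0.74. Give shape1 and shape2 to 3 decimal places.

σ = CV·μ = 0.74×0.21 = 0.15540, so σ² = 0.024149.
s+1 = μ(1−μ)/σ² = 0.1659/0.024149 = 6.8698, so s = shape1+shape2 = 5.8698.
shape1 = μs = 1.233, shape2 = (1−μ)s = 4.637.

shape1 = 1.233, shape2 = 4.637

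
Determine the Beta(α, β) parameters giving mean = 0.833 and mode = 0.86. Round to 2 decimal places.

Let s = α+β. Mean gives α = μs = 0.833s; mode gives (α−1)/(s−2) = 0.86.
Substituting: 0.833s − 1 = 0.86(s−2) = 0.86s − 1.72, so -0.027s = -0.72 and s = 26.6667.
Then α = 0.833×26.6667 = 22.21 and β = s−α = 4.45.

α = 22.21, β = 4.45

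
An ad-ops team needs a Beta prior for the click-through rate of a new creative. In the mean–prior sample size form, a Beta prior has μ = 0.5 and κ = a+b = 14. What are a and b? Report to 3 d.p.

a = μκ = 0.5×14 = 7.000 and b = (1−μ)κ = 0.5×14 = 7.000.

a = 7.000, b = 7.000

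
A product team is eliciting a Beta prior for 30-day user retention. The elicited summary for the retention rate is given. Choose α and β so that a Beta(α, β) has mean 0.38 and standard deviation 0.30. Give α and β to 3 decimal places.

α = 0.615, β = 1.003

First σ² = 0.0900. Setting α = μn, β = (1−μ)n with n = α+β,
μ(1−μ)/(n+1) = 0.0900 ⇒ n+1 = 0.2356/0.0900 = 2.6178 ⇒ n = 1.6178.
Hence α = 0.38×1.6178 = 0.615, β = 0.62×1.6178 = 1.003.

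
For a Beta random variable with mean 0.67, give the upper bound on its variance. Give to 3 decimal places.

0.221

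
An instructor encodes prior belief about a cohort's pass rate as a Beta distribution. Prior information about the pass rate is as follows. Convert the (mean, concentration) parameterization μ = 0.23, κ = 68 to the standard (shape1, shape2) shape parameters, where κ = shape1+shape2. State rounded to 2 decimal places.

shape1 = 15.64, shape2 = 52.36

Split κ in proportion μ : (1−μ): shape1 = 0.23·68 = 15.64, shape2 = 68 − 15.64 = 52.36.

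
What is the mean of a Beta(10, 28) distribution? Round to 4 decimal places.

E[X] = α/(α+β) = 10/38 = 0.2632.

0.2632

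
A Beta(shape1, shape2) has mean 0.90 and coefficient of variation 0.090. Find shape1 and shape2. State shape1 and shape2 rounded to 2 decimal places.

shape1 = 11.45, shape2 = 1.27

Var = (CV·μ)² = (0.090×0.90)² = 0.006561.
shape1+shape2 = μ(1−μ)/Var − 1 = 0.0900/0.006561 − 1 = 12.7174.
Thus shape1 = 0.90·12.7174 = 11.45 and shape2 = 0.10·12.7174 = 1.27.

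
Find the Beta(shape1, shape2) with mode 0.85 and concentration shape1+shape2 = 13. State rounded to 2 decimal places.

For shape1,shape2>1 the mode is (shape1−1)/(shape1+shape2−2), so shape1 = mode·(κ−2)+1 = 0.85×11+1 = 10.35.
And shape2 = (1−mode)·(κ−2)+1 = 0.15×11+1 = 2.65.

shape1 = 10.35, shape2 = 2.65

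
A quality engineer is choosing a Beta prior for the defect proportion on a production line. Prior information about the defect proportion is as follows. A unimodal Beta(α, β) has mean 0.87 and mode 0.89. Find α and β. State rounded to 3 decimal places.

Let s = α+β. Mean gives α = μs = 0.87s; mode gives (α−1)/(s−2) = 0.89.
Substituting: 0.87s − 1 = 0.89(s−2) = 0.89s − 1.78, so -0.02s = -0.78 and s = 39.0000.
Then α = 0.87×39.0000 = 33.930 and β = s−α = 5.070.

α = 33.930, β = 5.070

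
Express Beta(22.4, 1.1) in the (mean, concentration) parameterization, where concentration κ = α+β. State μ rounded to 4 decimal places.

κ = α+β = 22.4+1.1 = 23.5; μ = α/κ = 22.4/23.5 = 0.9532.

μ = 0.9532, κ = 23.5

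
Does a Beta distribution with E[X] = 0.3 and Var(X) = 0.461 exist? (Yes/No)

No

For any Beta, Var(X) < E[X]·(1−E[X]).
Here μ(1−μ) = 0.3×0.7 = 0.21, and 0.461 ≥ 0.21.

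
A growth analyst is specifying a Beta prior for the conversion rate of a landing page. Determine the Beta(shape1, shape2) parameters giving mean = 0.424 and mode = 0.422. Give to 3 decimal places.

Let s = shape1+shape2. Mean gives shape1 = μs = 0.424s; mode gives (shape1−1)/(s−2) = 0.422.
Substituting: 0.424s − 1 = 0.422(s−2) = 0.422s − 0.844, so 0.002s = 0.156 and s = 78.0000.
Then shape1 = 0.424×78.0000 = 33.072 and shape2 = s−shape1 = 44.928.

shape1 = 33.072, shape2 = 44.928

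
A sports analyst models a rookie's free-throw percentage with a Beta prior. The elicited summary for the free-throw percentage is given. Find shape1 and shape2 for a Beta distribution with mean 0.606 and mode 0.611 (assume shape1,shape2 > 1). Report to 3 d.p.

Let s = shape1+shape2. Mean gives shape1 = μs = 0.606s; mode gives (shape1−1)/(s−2) = 0.611.
Substituting: 0.606s − 1 = 0.611(s−2) = 0.611s − 1.222, so -0.005s = -0.222 and s = 44.4000.
Then shape1 = 0.606×44.4000 = 26.906 and shape2 = s−shape1 = 17.494.

shape1 = 26.906, shape2 = 17.494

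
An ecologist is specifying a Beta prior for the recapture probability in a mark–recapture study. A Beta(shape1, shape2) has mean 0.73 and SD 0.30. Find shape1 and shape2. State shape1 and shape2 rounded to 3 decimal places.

σ² = 0.30² = 0.0900.
With s = shape1+shape2, Var = μ(1−μ)/(s+1), so s+1 = (0.73×0.27)/0.0900 = 2.1900 and s = 1.1900.
shape1 = μs = 0.869, shape2 = (1−μ)s = 0.321.

shape1 = 0.869, shape2 = 0.321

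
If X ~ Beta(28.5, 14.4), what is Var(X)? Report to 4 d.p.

0.0051

Var = αβ/[(α+β)²(α+β+1)] = (28.5×14.4)/(42.9²×43.9) = 410.40/80793.999 = 0.0051.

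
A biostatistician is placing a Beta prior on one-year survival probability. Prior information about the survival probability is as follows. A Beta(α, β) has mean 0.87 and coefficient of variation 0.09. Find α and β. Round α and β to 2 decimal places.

Var = (CV·μ)² = (0.09×0.87)² = 0.006131.
α+β = μ(1−μ)/Var − 1 = 0.1131/0.006131 − 1 = 17.4476.
Thus α = 0.87·17.4476 = 15.18 and β = 0.13·17.4476 = 2.27.

α = 15.18, β = 2.27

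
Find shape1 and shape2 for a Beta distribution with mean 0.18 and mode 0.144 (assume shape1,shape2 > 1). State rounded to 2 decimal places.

shape1 = 3.56, shape2 = 16.22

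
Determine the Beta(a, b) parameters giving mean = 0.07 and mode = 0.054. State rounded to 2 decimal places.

Let s = a+b. Mean gives a = μs = 0.07s; mode gives (a−1)/(s−2) = 0.054.
Substituting: 0.07s − 1 = 0.054(s−2) = 0.054s − 0.108, so 0.016s = 0.892 and s = 55.7500.
Then a = 0.07×55.7500 = 3.90 and b = s−a = 51.85.

a = 3.90, b = 51.85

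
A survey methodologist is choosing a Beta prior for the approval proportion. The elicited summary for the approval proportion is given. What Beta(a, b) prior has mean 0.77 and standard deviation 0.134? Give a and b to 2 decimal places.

First σ² = 0.017956. Setting a = μn, b = (1−μ)n with n = a+b,
μ(1−μ)/(n+1) = 0.017956 ⇒ n+1 = 0.1771/0.017956 = 9.8630 ⇒ n = 8.8630.
Hence a = 0.77×8.8630 = 6.82, b = 0.23×8.8630 = 2.04.

a = 6.82, b = 2.04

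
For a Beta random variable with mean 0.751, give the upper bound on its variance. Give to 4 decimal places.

0.1870

For fixed mean μ the Beta variance is μ(1−μ)/(α+β+1), increasing as α+β decreases.
Its least upper bound (not attained) is μ(1−μ) = 0.751·0.249 = 0.1870.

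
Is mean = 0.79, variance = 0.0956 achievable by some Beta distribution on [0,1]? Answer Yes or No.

The Beta variance bound is σ² < μ(1−μ).
Here μ(1−μ) = 0.79×0.21 = 0.1659, and 0.0956 < 0.1659.

Yes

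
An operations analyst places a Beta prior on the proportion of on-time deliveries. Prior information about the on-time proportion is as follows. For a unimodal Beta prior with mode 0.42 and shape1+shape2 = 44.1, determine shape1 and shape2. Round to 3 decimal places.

For shape1,shape2>1 the mode is (shape1−1)/(shape1+shape2−2), so shape1 = mode·(κ−2)+1 = 0.42×42.1+1 = 18.682.
And shape2 = (1−mode)·(κ−2)+1 = 0.58×42.1+1 = 25.418.

shape1 = 18.682, shape2 = 25.418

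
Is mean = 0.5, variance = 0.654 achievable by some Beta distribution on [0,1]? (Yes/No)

No

For any Beta, Var(X) < E[X]·(1−E[X]).
Here μ(1−μ) = 0.5×0.5 = 0.25, and 0.654 ≥ 0.25.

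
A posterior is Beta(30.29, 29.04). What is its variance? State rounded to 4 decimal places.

μ = 30.29/59.33 = 0.510534; Var = μ(1−μ)/(α+β+1) = 0.2498890/60.33 = 0.0041.

0.0041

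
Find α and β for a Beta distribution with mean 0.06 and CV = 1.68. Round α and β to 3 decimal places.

σ = CV·μ = 1.68×0.06 = 0.10080, so σ² = 0.010161.
s+1 = μ(1−μ)/σ² = 0.0564/0.010161 = 5.5508, so s = α+β = 4.5508.
α = μs = 0.273, β = (1−μ)s = 4.278.

α = 0.273, β = 4.278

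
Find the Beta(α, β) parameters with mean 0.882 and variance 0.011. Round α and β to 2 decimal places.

α = 7.46, β = 1.00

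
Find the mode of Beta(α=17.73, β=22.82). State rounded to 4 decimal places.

With α,β > 1, mode = (α−1)/(α+β−2) = 16.73/38.55 = 0.4340.

0.4340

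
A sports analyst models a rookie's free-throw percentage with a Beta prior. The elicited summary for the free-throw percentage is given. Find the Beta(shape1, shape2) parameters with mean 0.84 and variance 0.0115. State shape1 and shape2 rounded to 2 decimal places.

Let s = shape1+shape2. The Beta variance is μ(1−μ)/(s+1).
So s+1 = μ(1−μ)/σ² = (0.84×0.16)/0.0115 = 0.1344/0.0115 = 11.6870, giving s = 10.6870.
Then shape1 = μs = 0.84×10.6870 = 8.98 and shape2 = (1−μ)s = 0.16×10.6870 = 1.71.

shape1 = 8.98, shape2 = 1.71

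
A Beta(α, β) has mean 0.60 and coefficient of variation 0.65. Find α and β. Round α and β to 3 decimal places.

Var = (CV·μ)² = (0.65×0.60)² = 0.152100.
α+β = μ(1−μ)/Var − 1 = 0.2400/0.152100 − 1 = 0.5779.
Thus α = 0.60·0.5779 = 0.347 and β = 0.40·0.5779 = 0.231.

α = 0.347, β = 0.231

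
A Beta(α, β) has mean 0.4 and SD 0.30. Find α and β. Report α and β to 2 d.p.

α = 0.67, β = 1.00

Variance = 0.30² = 0.0900. The moment-matching identity α+β = μ(1−μ)/Var − 1 gives
α+β = 0.24/0.0900 − 1 = 1.6667, so α = μ·1.6667 = 0.67 and β = (1−μ)·1.6667 = 1.00.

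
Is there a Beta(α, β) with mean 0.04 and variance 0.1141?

No

A Beta with mean μ has variance μ(1−μ)/(α+β+1) < μ(1−μ).
Here μ(1−μ) = 0.04×0.96 = 0.0384, and 0.1141 ≥ 0.0384.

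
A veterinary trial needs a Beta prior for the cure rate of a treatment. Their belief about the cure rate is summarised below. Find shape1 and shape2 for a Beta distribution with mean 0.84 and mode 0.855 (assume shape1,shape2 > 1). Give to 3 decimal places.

shape1 = 39.760, shape2 = 7.573

Let s = shape1+shape2. Mean gives shape1 = μs = 0.84s; mode gives (shape1−1)/(s−2) = 0.855.
Substituting: 0.84s − 1 = 0.855(s−2) = 0.855s − 1.710, so -0.015s = -0.710 and s = 47.3333.
Then shape1 = 0.84×47.3333 = 39.760 and shape2 = s−shape1 = 7.573.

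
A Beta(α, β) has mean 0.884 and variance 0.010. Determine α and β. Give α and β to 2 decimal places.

α = 8.18, β = 1.07

Let s = α+β. The Beta variance is μ(1−μ)/(s+1).
So s+1 = μ(1−μ)/σ² = (0.884×0.116)/0.010 = 0.102544/0.010 = 10.2544, giving s = 9.2544.
Then α = μs = 0.884×9.2544 = 8.18 and β = (1−μ)s = 0.116×9.2544 = 1.07.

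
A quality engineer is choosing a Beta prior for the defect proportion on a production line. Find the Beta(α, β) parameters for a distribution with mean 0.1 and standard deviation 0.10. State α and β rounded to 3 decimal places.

α = 0.800, β = 7.200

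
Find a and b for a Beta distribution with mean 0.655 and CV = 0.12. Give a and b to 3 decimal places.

a = 23.303, b = 12.274

σ = CV·μ = 0.12×0.655 = 0.07860, so σ² = 0.006178.
s+1 = μ(1−μ)/σ² = 0.225975/0.006178 = 36.5776, so s = a+b = 35.5776.
a = μs = 23.303, b = (1−μ)s = 12.274.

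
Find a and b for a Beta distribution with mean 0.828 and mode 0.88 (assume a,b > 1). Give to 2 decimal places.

With s = a+b: μ = a/s and mode = (a−1)/(s−2). Eliminating a = μs,
μs − 1 = m(s−2) ⇒ s(μ−m) = 1−2m ⇒ s = -0.76/-0.052 = 14.6154.
So a = μs = 12.10, b = (1−μ)s = 2.51.

a = 12.10, b = 2.51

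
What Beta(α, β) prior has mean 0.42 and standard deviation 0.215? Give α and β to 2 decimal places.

α = 1.79, β = 2.48

First σ² = 0.046225. Setting α = μn, β = (1−μ)n with n = α+β,
μ(1−μ)/(n+1) = 0.046225 ⇒ n+1 = 0.2436/0.046225 = 5.2699 ⇒ n = 4.2699.
Hence α = 0.42×4.2699 = 1.79, β = 0.58×4.2699 = 2.48.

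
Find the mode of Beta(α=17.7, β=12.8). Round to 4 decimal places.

0.5860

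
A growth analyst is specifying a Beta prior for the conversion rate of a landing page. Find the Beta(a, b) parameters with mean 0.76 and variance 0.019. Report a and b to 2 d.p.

a = 6.54, b = 2.06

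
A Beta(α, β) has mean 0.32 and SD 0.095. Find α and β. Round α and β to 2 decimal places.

α = 7.40, β = 15.72

σ² = 0.095² = 0.009025.
With s = α+β, Var = μ(1−μ)/(s+1), so s+1 = (0.32×0.68)/0.009025 = 24.1108 and s = 23.1108.
α = μs = 7.40, β = (1−μ)s = 15.72.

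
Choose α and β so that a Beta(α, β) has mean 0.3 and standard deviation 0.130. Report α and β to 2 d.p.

α = 3.43, β = 8.00

σ² = 0.130² = 0.016900.
With s = α+β, Var = μ(1−μ)/(s+1), so s+1 = (0.3×0.7)/0.016900 = 12.4260 and s = 11.4260.
α = μs = 3.43, β = (1−μ)s = 8.00.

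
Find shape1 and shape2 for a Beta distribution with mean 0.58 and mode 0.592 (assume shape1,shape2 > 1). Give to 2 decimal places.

shape1 = 8.89, shape2 = 6.44

With s = shape1+shape2: μ = shape1/s and mode = (shape1−1)/(s−2). Eliminating shape1 = μs,
μs − 1 = m(s−2) ⇒ s(μ−m) = 1−2m ⇒ s = -0.184/-0.012 = 15.3333.
So shape1 = μs = 8.89, shape2 = (1−μ)s = 6.44.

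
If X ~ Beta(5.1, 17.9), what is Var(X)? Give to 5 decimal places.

0.00719

α+β = 23.0 and αβ = 91.29, so Var = αβ/[(α+β)²(α+β+1)] = 91.29/12696.000 = 0.00719.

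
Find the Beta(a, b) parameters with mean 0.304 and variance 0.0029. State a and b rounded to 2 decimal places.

Write ν = a+b; then a = μν and Var = μ(1−μ)/(ν+1).
ν = μ(1−μ)/Var − 1 = 0.211584/0.0029 − 1 = 71.9600.
a = 0.304·71.9600 = 21.88, b = 0.696·71.9600 = 50.08.

a = 21.88, b = 50.08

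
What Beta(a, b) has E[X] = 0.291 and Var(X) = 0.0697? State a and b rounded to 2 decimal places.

Write ν = a+b; then a = μν and Var = μ(1−μ)/(ν+1).
ν = μ(1−μ)/Var − 1 = 0.206319/0.0697 − 1 = 1.9601.
a = 0.291·1.9601 = 0.57, b = 0.709·1.9601 = 1.39.

a = 0.57, b = 1.39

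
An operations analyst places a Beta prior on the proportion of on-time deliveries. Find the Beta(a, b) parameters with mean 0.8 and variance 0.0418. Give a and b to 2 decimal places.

By moment matching, a+b = μ(1−μ)/σ² − 1 = (0.8·0.2)/0.0418 − 1 = 3.8278 − 1 = 2.8278.
Since a/(a+b) = μ, a = 0.8·2.8278 = 2.26 and b = 0.2·2.8278 = 0.57.

a = 2.26, b = 0.57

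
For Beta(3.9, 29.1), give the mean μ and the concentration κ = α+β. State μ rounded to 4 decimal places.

μ = 0.1182, κ = 33.0

κ = α+β = 3.9+29.1 = 33.0; μ = α/κ = 3.9/33.0 = 0.1182.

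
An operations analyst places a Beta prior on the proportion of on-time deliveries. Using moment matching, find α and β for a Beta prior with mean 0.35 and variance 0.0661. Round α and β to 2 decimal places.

α = 0.85, β = 1.59

Write ν = α+β; then α = μν and Var = μ(1−μ)/(ν+1).
ν = μ(1−μ)/Var − 1 = 0.2275/0.0661 − 1 = 2.4418.
α = 0.35·2.4418 = 0.85, β = 0.65·2.4418 = 1.59.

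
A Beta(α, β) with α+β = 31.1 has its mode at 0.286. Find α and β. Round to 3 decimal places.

α = 9.323, β = 21.777

For α,β>1 the mode is (α−1)/(α+β−2), so α = mode·(κ−2)+1 = 0.286×29.1+1 = 9.323.
And β = (1−mode)·(κ−2)+1 = 0.714×29.1+1 = 21.777.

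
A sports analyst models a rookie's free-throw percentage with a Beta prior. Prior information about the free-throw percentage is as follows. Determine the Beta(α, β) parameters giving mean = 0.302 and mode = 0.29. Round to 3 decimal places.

Let s = α+β. Mean gives α = μs = 0.302s; mode gives (α−1)/(s−2) = 0.29.
Substituting: 0.302s − 1 = 0.29(s−2) = 0.29s − 0.58, so 0.012s = 0.42 and s = 35.0000.
Then α = 0.302×35.0000 = 10.570 and β = s−α = 24.430.

α = 10.570, β = 24.430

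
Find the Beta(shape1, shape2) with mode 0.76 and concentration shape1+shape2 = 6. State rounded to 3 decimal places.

Since the density peak of Beta(shape1,shape2) is at (shape1−1)/(shape1+shape2−2),
shape1 = 1 + 0.76(6−2) = 4.040 and shape2 = 6 − 4.040 = 1.960.

shape1 = 4.040, shape2 = 1.960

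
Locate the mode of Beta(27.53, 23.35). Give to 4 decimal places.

With α,β > 1, mode = (α−1)/(α+β−2) = 26.53/48.88 = 0.5428.

0.5428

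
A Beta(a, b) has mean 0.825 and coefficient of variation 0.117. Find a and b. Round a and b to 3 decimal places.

Var = (CV·μ)² = (0.117×0.825)² = 0.009317.
a+b = μ(1−μ)/Var − 1 = 0.144375/0.009317 − 1 = 14.4957.
Thus a = 0.825·14.4957 = 11.959 and b = 0.175·14.4957 = 2.537.

a = 11.959, b = 2.537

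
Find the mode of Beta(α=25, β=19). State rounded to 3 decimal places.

0.571

With α,β > 1, mode = (α−1)/(α+β−2) = 24/42 = 0.571.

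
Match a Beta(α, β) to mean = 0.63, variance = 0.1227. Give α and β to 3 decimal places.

α = 0.567, β = 0.333

Let s = α+β. The Beta variance is μ(1−μ)/(s+1).
So s+1 = μ(1−μ)/σ² = (0.63×0.37)/0.1227 = 0.2331/0.1227 = 1.8998, giving s = 0.8998.
Then α = μs = 0.63×0.8998 = 0.567 and β = (1−μ)s = 0.37×0.8998 = 0.333.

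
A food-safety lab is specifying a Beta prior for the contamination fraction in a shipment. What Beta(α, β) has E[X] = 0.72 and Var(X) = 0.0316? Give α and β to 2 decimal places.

Let s = α+β. The Beta variance is μ(1−μ)/(s+1).
So s+1 = μ(1−μ)/σ² = (0.72×0.28)/0.0316 = 0.2016/0.0316 = 6.3797, giving s = 5.3797.
Then α = μs = 0.72×5.3797 = 3.87 and β = (1−μ)s = 0.28×5.3797 = 1.51.

α = 3.87, β = 1.51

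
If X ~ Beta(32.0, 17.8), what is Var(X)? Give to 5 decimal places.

0.00452

α+β = 49.8 and αβ = 569.60, so Var = αβ/[(α+β)²(α+β+1)] = 569.60/125986.032 = 0.00452.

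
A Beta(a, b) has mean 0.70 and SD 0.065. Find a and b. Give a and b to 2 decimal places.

a = 34.09, b = 14.61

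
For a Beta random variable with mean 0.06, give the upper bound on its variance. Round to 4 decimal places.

0.0564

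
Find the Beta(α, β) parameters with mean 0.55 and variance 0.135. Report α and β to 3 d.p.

α = 0.458, β = 0.375

Let s = α+β. The Beta variance is μ(1−μ)/(s+1).
So s+1 = μ(1−μ)/σ² = (0.55×0.45)/0.135 = 0.2475/0.135 = 1.8333, giving s = 0.8333.
Then α = μs = 0.55×0.8333 = 0.458 and β = (1−μ)s = 0.45×0.8333 = 0.375.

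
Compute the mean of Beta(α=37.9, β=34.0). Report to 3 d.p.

0.527

The Beta mean is α/(α+β) = 37.9/(37.9+34.0) = 0.527.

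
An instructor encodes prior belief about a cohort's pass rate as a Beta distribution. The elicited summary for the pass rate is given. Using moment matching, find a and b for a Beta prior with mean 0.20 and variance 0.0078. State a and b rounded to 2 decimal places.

a = 3.90, b = 15.61

Let s = a+b. The Beta variance is μ(1−μ)/(s+1).
So s+1 = μ(1−μ)/σ² = (0.20×0.80)/0.0078 = 0.1600/0.0078 = 20.5128, giving s = 19.5128.
Then a = μs = 0.20×19.5128 = 3.90 and b = (1−μ)s = 0.80×19.5128 = 15.61.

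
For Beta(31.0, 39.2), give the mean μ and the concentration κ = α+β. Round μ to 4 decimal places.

κ = α+β = 31.0+39.2 = 70.2; μ = α/κ = 31.0/70.2 = 0.4416.

μ = 0.4416, κ = 70.2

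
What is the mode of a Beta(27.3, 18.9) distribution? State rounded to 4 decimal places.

0.5950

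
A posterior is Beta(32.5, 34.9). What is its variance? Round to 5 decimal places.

0.00365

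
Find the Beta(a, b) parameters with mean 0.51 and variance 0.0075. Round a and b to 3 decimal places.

a = 16.483, b = 15.837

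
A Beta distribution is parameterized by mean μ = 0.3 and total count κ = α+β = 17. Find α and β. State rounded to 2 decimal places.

α = μκ = 0.3×17 = 5.10 and β = (1−μ)κ = 0.7×17 = 11.90.

α = 5.10, β = 11.90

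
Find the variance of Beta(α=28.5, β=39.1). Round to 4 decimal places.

0.0036

μ = 28.5/67.6 = 0.421598; Var = μ(1−μ)/(α+β+1) = 0.2438531/68.6 = 0.0036.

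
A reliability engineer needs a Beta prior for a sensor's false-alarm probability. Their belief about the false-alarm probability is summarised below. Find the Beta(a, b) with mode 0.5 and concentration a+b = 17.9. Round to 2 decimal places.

a = 8.95, b = 8.95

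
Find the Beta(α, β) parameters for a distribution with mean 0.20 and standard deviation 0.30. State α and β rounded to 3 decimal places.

α = 0.156, β = 0.622

Variance = 0.30² = 0.0900. The moment-matching identity α+β = μ(1−μ)/Var − 1 gives
α+β = 0.1600/0.0900 − 1 = 0.7778, so α = μ·0.7778 = 0.156 and β = (1−μ)·0.7778 = 0.622.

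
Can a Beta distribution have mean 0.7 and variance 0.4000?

No

A Beta with mean μ has variance μ(1−μ)/(α+β+1) < μ(1−μ).
Here μ(1−μ) = 0.7×0.3 = 0.21, and 0.4000 ≥ 0.21.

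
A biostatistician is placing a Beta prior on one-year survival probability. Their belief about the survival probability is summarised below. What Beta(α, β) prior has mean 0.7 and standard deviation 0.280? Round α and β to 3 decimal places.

α = 1.175, β = 0.504

Variance = 0.280² = 0.078400. The moment-matching identity α+β = μ(1−μ)/Var − 1 gives
α+β = 0.21/0.078400 − 1 = 1.6786, so α = μ·1.6786 = 1.175 and β = (1−μ)·1.6786 = 0.504.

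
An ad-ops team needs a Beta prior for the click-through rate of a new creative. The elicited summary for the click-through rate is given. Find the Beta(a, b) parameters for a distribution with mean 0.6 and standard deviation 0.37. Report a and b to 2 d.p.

a = 0.45, b = 0.30

σ² = 0.37² = 0.1369.
With s = a+b, Var = μ(1−μ)/(s+1), so s+1 = (0.6×0.4)/0.1369 = 1.7531 and s = 0.7531.
a = μs = 0.45, b = (1−μ)s = 0.30.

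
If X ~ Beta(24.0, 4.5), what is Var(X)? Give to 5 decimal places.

Var = αβ/[(α+β)²(α+β+1)] = (24.0×4.5)/(28.5²×29.5) = 108.00/23961.375 = 0.00451.

0.00451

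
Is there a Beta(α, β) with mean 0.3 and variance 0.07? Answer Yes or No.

Yes

A Beta with mean μ has variance μ(1−μ)/(α+β+1) < μ(1−μ).
Here μ(1−μ) = 0.3×0.7 = 0.21, and 0.07 < 0.21.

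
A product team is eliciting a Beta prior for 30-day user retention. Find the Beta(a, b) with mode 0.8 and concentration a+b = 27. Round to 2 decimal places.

a = 21.00, b = 6.00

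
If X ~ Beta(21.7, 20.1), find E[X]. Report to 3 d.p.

E[X] = α/(α+β) = 21.7/41.8 = 0.519.

0.519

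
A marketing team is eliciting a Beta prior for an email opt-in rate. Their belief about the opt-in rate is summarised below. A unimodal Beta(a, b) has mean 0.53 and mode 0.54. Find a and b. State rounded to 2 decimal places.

a = 4.24, b = 3.76

Let s = a+b. Mean gives a = μs = 0.53s; mode gives (a−1)/(s−2) = 0.54.
Substituting: 0.53s − 1 = 0.54(s−2) = 0.54s − 1.08, so -0.01s = -0.08 and s = 8.0000.
Then a = 0.53×8.0000 = 4.24 and b = s−a = 3.76.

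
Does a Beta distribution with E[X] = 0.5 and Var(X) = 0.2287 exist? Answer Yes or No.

Yes

A Beta with mean μ has variance μ(1−μ)/(α+β+1) < μ(1−μ).
Here μ(1−μ) = 0.5×0.5 = 0.25, and 0.2287 < 0.25.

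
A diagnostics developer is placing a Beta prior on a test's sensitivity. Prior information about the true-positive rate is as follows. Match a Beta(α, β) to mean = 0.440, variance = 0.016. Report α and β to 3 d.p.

Let s = α+β. The Beta variance is μ(1−μ)/(s+1).
So s+1 = μ(1−μ)/σ² = (0.440×0.560)/0.016 = 0.246400/0.016 = 15.4000, giving s = 14.4000.
Then α = μs = 0.440×14.4000 = 6.336 and β = (1−μ)s = 0.560×14.4000 = 8.064.

α = 6.336, β = 8.064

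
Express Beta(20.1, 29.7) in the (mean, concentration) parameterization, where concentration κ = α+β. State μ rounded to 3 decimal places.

κ = α+β = 20.1+29.7 = 49.8; μ = α/κ = 20.1/49.8 = 0.404.

μ = 0.404, κ = 49.8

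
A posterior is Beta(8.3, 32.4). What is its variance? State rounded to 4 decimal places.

0.0039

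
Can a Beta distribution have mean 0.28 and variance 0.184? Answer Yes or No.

Yes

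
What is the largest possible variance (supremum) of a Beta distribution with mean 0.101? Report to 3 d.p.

For fixed mean μ the Beta variance is μ(1−μ)/(α+β+1), increasing as α+β decreases.
Its least upper bound (not attained) is μ(1−μ) = 0.101·0.899 = 0.091.

0.091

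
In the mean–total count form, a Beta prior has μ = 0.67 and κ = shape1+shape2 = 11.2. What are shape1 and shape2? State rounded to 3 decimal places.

shape1 = μκ = 0.67×11.2 = 7.504 and shape2 = (1−μ)κ = 0.33×11.2 = 3.696.

shape1 = 7.504, shape2 = 3.696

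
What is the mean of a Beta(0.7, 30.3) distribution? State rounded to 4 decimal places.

The Beta mean is α/(α+β) = 0.7/(0.7+30.3) = 0.0226.

0.0226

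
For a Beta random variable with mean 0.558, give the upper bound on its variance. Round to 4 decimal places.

For fixed mean μ the Beta variance is μ(1−μ)/(α+β+1), increasing as α+β decreases.
Its least upper bound (not attained) is μ(1−μ) = 0.558·0.442 = 0.2466.

0.2466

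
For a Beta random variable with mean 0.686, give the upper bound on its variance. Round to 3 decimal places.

For fixed mean μ the Beta variance is μ(1−μ)/(α+β+1), increasing as α+β decreases.
Its least upper bound (not attained) is μ(1−μ) = 0.686·0.314 = 0.215.

0.215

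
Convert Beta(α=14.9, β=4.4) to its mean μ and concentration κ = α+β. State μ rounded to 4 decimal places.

μ = 0.7720, κ = 19.3

κ = α+β = 14.9+4.4 = 19.3; μ = α/κ = 14.9/19.3 = 0.7720.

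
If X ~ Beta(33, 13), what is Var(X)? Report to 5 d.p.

μ = 33/46 = 0.717391; Var = μ(1−μ)/(α+β+1) = 0.2027410/47 = 0.00431.

0.00431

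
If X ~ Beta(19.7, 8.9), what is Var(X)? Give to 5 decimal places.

μ = 19.7/28.6 = 0.688811; Var = μ(1−μ)/(α+β+1) = 0.2143503/29.6 = 0.00724.

0.00724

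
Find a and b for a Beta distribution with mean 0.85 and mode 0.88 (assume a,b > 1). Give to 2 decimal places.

a = 21.53, b = 3.80

With s = a+b: μ = a/s and mode = (a−1)/(s−2). Eliminating a = μs,
μs − 1 = m(s−2) ⇒ s(μ−m) = 1−2m ⇒ s = -0.76/-0.03 = 25.3333.
So a = μs = 21.53, b = (1−μ)s = 3.80.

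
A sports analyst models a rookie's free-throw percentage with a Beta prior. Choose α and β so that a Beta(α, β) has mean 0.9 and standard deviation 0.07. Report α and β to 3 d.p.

α = 15.631, β = 1.737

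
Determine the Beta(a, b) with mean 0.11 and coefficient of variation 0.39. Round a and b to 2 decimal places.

a = 5.74, b = 46.45

σ = CV·μ = 0.39×0.11 = 0.04290, so σ² = 0.001840.
s+1 = μ(1−μ)/σ² = 0.0979/0.001840 = 53.1947, so s = a+b = 52.1947.
a = μs = 5.74, b = (1−μ)s = 46.45.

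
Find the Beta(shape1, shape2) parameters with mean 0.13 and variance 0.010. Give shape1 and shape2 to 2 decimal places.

By moment matching, shape1+shape2 = μ(1−μ)/σ² − 1 = (0.13·0.87)/0.010 − 1 = 11.3100 − 1 = 10.3100.
Since shape1/(shape1+shape2) = μ, shape1 = 0.13·10.3100 = 1.34 and shape2 = 0.87·10.3100 = 8.97.

shape1 = 1.34, shape2 = 8.97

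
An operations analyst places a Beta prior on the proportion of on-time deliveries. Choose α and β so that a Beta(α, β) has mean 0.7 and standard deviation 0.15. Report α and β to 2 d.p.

σ² = 0.15² = 0.0225.
With s = α+β, Var = μ(1−μ)/(s+1), so s+1 = (0.7×0.3)/0.0225 = 9.3333 and s = 8.3333.
α = μs = 5.83, β = (1−μ)s = 2.50.

α = 5.83, β = 2.50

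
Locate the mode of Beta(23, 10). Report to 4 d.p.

With α,β > 1, mode = (α−1)/(α+β−2) = 22/31 = 0.7097.

0.7097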